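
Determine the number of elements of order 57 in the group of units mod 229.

φ(229) = 229 − 1 = 228 = 2^2 · 3 · 19.
(Z/229Z)^× is cyclic (|G| = 228); a cyclic group of order m has exactly φ(d) elements of each order d | m, and none otherwise.
57 = 3 · 19 divides 228, and φ(57) = 36.

36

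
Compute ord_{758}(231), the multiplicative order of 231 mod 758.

378

By Lagrange's theorem, ord_758(231) divides φ(758) = φ(2)·φ(379) = 1·378 = 378 = 2 · 3^3 · 7.
Divisors of 378: 1, 2, 3, 6, 7, 9, 14, 18, 21, 27, 42, 54, 63, 126, 189, 378.
Check 231^d mod 758 for each divisor in increasing order:
231^1 ≡ 231
231^2 ≡ 301
231^3 ≡ 553
231^6 ≡ 335
231^7 ≡ 69
231^9 ≡ 303
231^14 ≡ 213
231^18 ≡ 91
231^21 ≡ 295
231^27 ≡ 285
231^42 ≡ 613
231^54 ≡ 119
231^63 ≡ 431
231^126 ≡ 51
231^189 ≡ 757
231^378 ≡ 1
So ord_758(231) = 378.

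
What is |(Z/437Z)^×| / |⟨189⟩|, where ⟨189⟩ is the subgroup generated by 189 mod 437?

18

ord(189) | φ(437) = φ(19·23) = (19−1)·(23−1) = 18·22 = 396 = 2^2 · 3^2 · 11.
Divisors of 396: 1, 2, 3, 4, 6, 9, 11, 12, 18, 22, 33, 36, 44, 66, 99, 132, 198, 396.
Evaluate successive powers at the divisors of 396:
189^1 ≡ 189 (mod 437)
189^2 ≡ 324 (mod 437)
189^3 ≡ 56 (mod 437)
189^4 ≡ 96 (mod 437)
189^6 ≡ 77 (mod 437)
189^9 ≡ 379 (mod 437)
189^11 ≡ 436 (mod 437)
189^12 ≡ 248 (mod 437)
189^18 ≡ 305 (mod 437)
189^22 ≡ 1 (mod 437) ✓
The order of 189 is 22, so the subgroup it generates has 22 elements.
The index is φ(437) / ord(189) = 396 / 22 = 18.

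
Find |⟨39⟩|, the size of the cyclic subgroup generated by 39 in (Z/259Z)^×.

36

Since 39 ∈ (Z/259Z)^×, its order divides φ(259) = φ(7·37) = (7−1)·(37−1) = 6·36 = 216 = 2^3 · 3^3.
Divisors of 216: 1, 2, 3, 4, 6, 8, 9, 12, 18, 24, 27, 36, 54, 72, 108, 216.
Evaluate successive powers at the divisors of 216:
39^1 ≡ 39 (mod 259)
39^2 ≡ 226 (mod 259)
39^3 ≡ 8 (mod 259)
39^4 ≡ 53 (mod 259)
39^6 ≡ 64 (mod 259)
39^8 ≡ 219 (mod 259)
39^9 ≡ 253 (mod 259)
39^12 ≡ 211 (mod 259)
39^18 ≡ 36 (mod 259)
39^24 ≡ 232 (mod 259)
39^27 ≡ 43 (mod 259)
39^36 ≡ 1 (mod 259) ✓
So ord_259(39) = 36.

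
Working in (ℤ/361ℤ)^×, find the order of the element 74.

171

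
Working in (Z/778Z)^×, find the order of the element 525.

388

The order of 525 must divide φ(778) = φ(2)·φ(389) = 1·388 = 388 = 2^2 · 97.
Divisors of 388: 1, 2, 4, 97, 194, 388.
Evaluate successive powers at the divisors of 388:
525^1 ≡ 525
525^2 ≡ 213
525^4 ≡ 245
525^97 ≡ 663
525^194 ≡ 777
525^388 ≡ 1
The smallest such exponent is 388, so the order of 525 is 388.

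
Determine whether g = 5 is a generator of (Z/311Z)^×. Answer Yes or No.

φ(311) = 311 − 1 = 310 = 2 · 5 · 31.
An element g generates (Z/311Z)^× iff g^(310/q) ≢ 1 (mod 311) for each prime q ∈ {2, 5, 31}.
5^155 ≡ 1 (mod 311)  [q = 2: ≡ 1 ✗]
5^62 ≡ 36 (mod 311)  [q = 5: ≢ 1 ✓]
5^10 ≡ 225 (mod 311)  [q = 31: ≢ 1 ✓]
5^155 ≡ 1 shows ord(5) | 155, strictly less than φ(311); not a primitive root.

No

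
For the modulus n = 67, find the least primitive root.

φ(67) = 67 − 1 = 66 = 2 · 3 · 11.
Test candidates g = 2, 3, … against the prime factors q ∈ {2, 3, 11} of φ(67): g is a generator iff g^(66/q) ≢ 1 for every such q.
g = 2: 2^33 ≡ 66; 2^22 ≡ 37; 2^6 ≡ 64 — none is 1, so 2 is a primitive root.
So 2 is the smallest generator of (Z/67Z)^×.

2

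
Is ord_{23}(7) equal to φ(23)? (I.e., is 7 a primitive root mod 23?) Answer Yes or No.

Yes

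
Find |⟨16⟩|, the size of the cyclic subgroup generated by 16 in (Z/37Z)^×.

The order of 16 must divide φ(37) = 37 − 1 = 36 = 2^2 · 3^2.
Divisors of 36: 1, 2, 3, 4, 6, 9, 12, 18, 36.
Test each divisor d:
16^1 ≡ 16 (mod 37)
16^2 ≡ 34 (mod 37)
16^3 ≡ 26 (mod 37)
16^4 ≡ 9 (mod 37)
16^6 ≡ 10 (mod 37)
16^9 ≡ 1 (mod 37) ✓
So ord_37(16) = 9.

9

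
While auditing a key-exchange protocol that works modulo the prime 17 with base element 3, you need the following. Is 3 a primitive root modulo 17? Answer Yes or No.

Yes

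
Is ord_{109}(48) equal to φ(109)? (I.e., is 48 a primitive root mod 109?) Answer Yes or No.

No

φ(109) = 109 − 1 = 108 = 2^2 · 3^3.
48 is a primitive root mod 109 iff 48^(φ(109)/q) ≢ 1 for every prime q | φ(109), i.e. q ∈ {2, 3}.
48^54 ≡ 1 (mod 109)  [q = 2: ≡ 1 ✗]
48^36 ≡ 63 (mod 109)  [q = 3: ≢ 1 ✓]
48^54 ≡ 1 shows ord(48) | 54, strictly less than φ(109); not a primitive root.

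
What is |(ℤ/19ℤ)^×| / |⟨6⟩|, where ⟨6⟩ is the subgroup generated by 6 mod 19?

2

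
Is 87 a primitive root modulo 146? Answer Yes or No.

Yes

φ(146) = φ(2)·φ(73) = 1·72 = 72 = 2^3 · 3^2.
Test 87^(72/q) mod 146 for each prime factor q of 72:
87^36 ≡ 145 (mod 146)  [q = 2: ≢ 1 ✓]
87^24 ≡ 137 (mod 146)  [q = 3: ≢ 1 ✓]
Every test exponent gives a nontrivial residue, hence 87 generates the full group.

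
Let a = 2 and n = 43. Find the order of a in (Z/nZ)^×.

ord(2) | φ(43) = 43 − 1 = 42 = 2 · 3 · 7.
Divisors of 42: 1, 2, 3, 6, 7, 14, 21, 42.
Evaluate successive powers at the divisors of 42:
2^1 ≡ 2
2^2 ≡ 4
2^3 ≡ 8
2^6 ≡ 21
2^7 ≡ 42
2^14 ≡ 1
Hence ord(2) = 14.

14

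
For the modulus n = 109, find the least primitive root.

6

φ(109) = 109 − 1 = 108 = 2^2 · 3^3.
g is a primitive root iff g^(108/q) ≢ 1 (mod 109) for each prime q ∈ {2, 3}.
g = 2: 2^54 ≡ 108; 2^36 ≡ 1 — hits 1, so not a primitive root.
g = 3: 3^54 ≡ 1 — hits 1, so not a primitive root.
g = 4: 4^54 ≡ 1 — hits 1, so not a primitive root.
g = 5: 5^54 ≡ 1 — hits 1, so not a primitive root.
g = 6: 6^54 ≡ 108; 6^36 ≡ 63 — none is 1, so 6 is a primitive root.
So 6 is the smallest generator of (Z/109Z)^×.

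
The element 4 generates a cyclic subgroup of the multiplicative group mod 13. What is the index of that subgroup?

2

Since 4 ∈ (Z/13Z)^×, its order divides φ(13) = 13 − 1 = 12 = 2^2 · 3.
Divisors of 12: 1, 2, 3, 4, 6, 12.
Evaluate successive powers at the divisors of 12:
4^1 ≡ 4 (mod 13)
4^2 ≡ 3 (mod 13)
4^3 ≡ 12 (mod 13)
4^4 ≡ 9 (mod 13)
4^6 ≡ 1 (mod 13) ✓
The order of 4 is 6, so the subgroup it generates has 6 elements.
The index is φ(13) / ord(4) = 12 / 6 = 2.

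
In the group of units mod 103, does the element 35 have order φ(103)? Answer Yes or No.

Yes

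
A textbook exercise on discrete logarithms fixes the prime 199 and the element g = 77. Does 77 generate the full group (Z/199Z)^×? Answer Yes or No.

Yes

φ(199) = 199 − 1 = 198 = 2 · 3^2 · 11.
77 is a primitive root mod 199 iff 77^(φ(199)/q) ≢ 1 for every prime q | φ(199), i.e. q ∈ {2, 3, 11}.
77^99 ≡ 198 (mod 199)  [q = 2: ≢ 1 ✓]
77^66 ≡ 106 (mod 199)  [q = 3: ≢ 1 ✓]
77^18 ≡ 125 (mod 199)  [q = 11: ≢ 1 ✓]
Every test exponent gives a nontrivial residue, hence 77 generates the full group.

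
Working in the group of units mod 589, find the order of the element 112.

By Lagrange's theorem, ord_589(112) divides φ(589) = φ(19·31) = (19−1)·(31−1) = 18·30 = 540 = 2^2 · 3^3 · 5.
Divisors of 540: 1, 2, 3, 4, 5, 6, 9, 10, 12, 15, 18, 20, 27, 30, 36, 45, 54, 60, 90, 108, 135, 180, 270, 540.
Compute 112^d (mod 589) for the divisors d until we hit 1:
112^1 ≡ 112 (mod 589)
112^2 ≡ 175 (mod 589)
112^3 ≡ 163 (mod 589)
112^4 ≡ 586 (mod 589)
112^5 ≡ 253 (mod 589)
112^6 ≡ 64 (mod 589)
112^9 ≡ 419 (mod 589)
112^10 ≡ 397 (mod 589)
112^12 ≡ 562 (mod 589)
112^15 ≡ 311 (mod 589)
112^18 ≡ 39 (mod 589)
112^20 ≡ 346 (mod 589)
112^27 ≡ 438 (mod 589)
112^30 ≡ 125 (mod 589)
112^36 ≡ 343 (mod 589)
112^45 ≡ 1 (mod 589) ✓
Hence ord(112) = 45.

45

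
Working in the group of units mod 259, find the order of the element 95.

18

Since 95 ∈ (Z/259Z)^×, its order divides φ(259) = φ(7·37) = (7−1)·(37−1) = 6·36 = 216 = 2^3 · 3^3.
Divisors of 216: 1, 2, 3, 4, 6, 8, 9, 12, 18, 24, 27, 36, 54, 72, 108, 216.
Test each divisor d:
95^1 ≡ 95
95^2 ≡ 219
95^3 ≡ 85
95^4 ≡ 46
95^6 ≡ 232
95^8 ≡ 44
95^9 ≡ 36
95^12 ≡ 211
95^18 ≡ 1
Therefore the multiplicative order of 95 modulo 259 is 18.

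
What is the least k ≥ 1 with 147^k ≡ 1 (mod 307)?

306

By Lagrange's theorem, ord_307(147) divides φ(307) = 307 − 1 = 306 = 2 · 3^2 · 17.
Divisors of 306: 1, 2, 3, 6, 9, 17, 18, 34, 51, 102, 153, 306.
Check 147^d mod 307 for each divisor in increasing order:
147^1 ≡ 147 (mod 307)
147^2 ≡ 119 (mod 307)
147^3 ≡ 301 (mod 307)
147^6 ≡ 36 (mod 307)
147^9 ≡ 91 (mod 307)
147^17 ≡ 261 (mod 307)
147^18 ≡ 299 (mod 307)
147^34 ≡ 274 (mod 307)
147^51 ≡ 290 (mod 307)
147^102 ≡ 289 (mod 307)
147^153 ≡ 306 (mod 307)
147^306 ≡ 1 (mod 307) ✓
So ord_307(147) = 306.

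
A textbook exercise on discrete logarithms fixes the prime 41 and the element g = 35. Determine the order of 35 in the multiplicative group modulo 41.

The order of 35 must divide φ(41) = 41 − 1 = 40 = 2^3 · 5.
Divisors of 40: 1, 2, 4, 5, 8, 10, 20, 40.
Compute 35^d (mod 41) for the divisors d until we hit 1:
35^1 ≡ 35 (mod 41)
35^2 ≡ 36 (mod 41)
35^4 ≡ 25 (mod 41)
35^5 ≡ 14 (mod 41)
35^8 ≡ 10 (mod 41)
35^10 ≡ 32 (mod 41)
35^20 ≡ 40 (mod 41)
35^40 ≡ 1 (mod 41) ✓
So ord_41(35) = 40.

40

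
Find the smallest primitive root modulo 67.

2

φ(67) = 67 − 1 = 66 = 2 · 3 · 11.
g is a primitive root iff g^(66/q) ≢ 1 (mod 67) for each prime q ∈ {2, 3, 11}.
g = 2: 2^33 ≡ 66; 2^22 ≡ 37; 2^6 ≡ 64 — none is 1, so 2 is a primitive root.
So 2 is the smallest generator of (Z/67Z)^×.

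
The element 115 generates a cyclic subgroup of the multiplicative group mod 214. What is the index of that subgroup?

1

Since 115 ∈ (Z/214Z)^×, its order divides φ(214) = φ(2)·φ(107) = 1·106 = 106 = 2 · 53.
Divisors of 106: 1, 2, 53, 106.
Check 115^d mod 214 for each divisor in increasing order:
115^1 ≡ 115 (mod 214)
115^2 ≡ 171 (mod 214)
115^53 ≡ 213 (mod 214)
115^106 ≡ 1 (mod 214) ✓
The order of 115 is 106, so the subgroup it generates has 106 elements.
Index = |(Z/214Z)^×| / |⟨115⟩| = 106 / 106 = 1.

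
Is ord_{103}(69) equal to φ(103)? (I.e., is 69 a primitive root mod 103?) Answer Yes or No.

φ(103) = 103 − 1 = 102 = 2 · 3 · 17.
An element g generates (Z/103Z)^× iff g^(102/q) ≢ 1 (mod 103) for each prime q ∈ {2, 3, 17}.
69^51 ≡ 102 (mod 103)  [q = 2: ≢ 1 ✓]
69^34 ≡ 1 (mod 103)  [q = 3: ≡ 1 ✗]
69^6 ≡ 13 (mod 103)  [q = 17: ≢ 1 ✓]
The check at q = 3 fails, so 69 generates a proper subgroup.

No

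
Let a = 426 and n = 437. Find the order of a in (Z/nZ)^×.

66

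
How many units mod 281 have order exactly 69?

φ(281) = 281 − 1 = 280 = 2^3 · 5 · 7.
In a cyclic group of order 280, there are φ(d) elements of order d for each divisor d of 280, and zero for non-divisors.
69 does not divide 280, so no element of (Z/281Z)^× has order 69.

0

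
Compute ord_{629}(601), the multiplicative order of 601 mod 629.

144

The order of 601 must divide φ(629) = φ(17·37) = (17−1)·(37−1) = 16·36 = 576 = 2^6 · 3^2.
Divisors of 576: 1, 2, 3, 4, 6, 8, 9, 12, 16, 18, 24, 32, 36, 48, 64, 72, 96, 144, 192, 288, 576.
Compute 601^d (mod 629) for the divisors d until we hit 1:
601^1 ≡ 601
601^2 ≡ 155
601^3 ≡ 63
601^4 ≡ 123
601^6 ≡ 195
601^8 ≡ 33
601^9 ≡ 334
601^12 ≡ 285
601^16 ≡ 460
601^18 ≡ 223
601^24 ≡ 84
601^32 ≡ 256
601^36 ≡ 38
601^48 ≡ 137
601^64 ≡ 120
601^72 ≡ 186
601^96 ≡ 528
601^144 ≡ 1
So ord_629(601) = 144.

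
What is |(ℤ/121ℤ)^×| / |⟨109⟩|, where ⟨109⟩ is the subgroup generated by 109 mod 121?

The order of 109 must divide φ(121) = φ(11^2) = 11·(11−1) = 110 = 2 · 5 · 11.
Divisors of 110: 1, 2, 5, 10, 11, 22, 55, 110.
Test each divisor d:
109^1 ≡ 109
109^2 ≡ 23
109^5 ≡ 65
109^10 ≡ 111
109^11 ≡ 120
109^22 ≡ 1
So ord_121(109) = 22, hence |⟨109⟩| = 22.
The index is φ(121) / ord(109) = 110 / 22 = 5.

5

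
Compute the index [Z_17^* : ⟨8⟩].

2

The order of 8 must divide φ(17) = 17 − 1 = 16 = 2^4.
Divisors of 16: 1, 2, 4, 8, 16.
Test each divisor d:
8^1 ≡ 8
8^2 ≡ 13
8^4 ≡ 16
8^8 ≡ 1
So ord_17(8) = 8, hence |⟨8⟩| = 8.
Index = |(Z/17Z)^×| / |⟨8⟩| = 16 / 8 = 2.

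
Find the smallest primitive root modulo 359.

7

φ(359) = 359 − 1 = 358 = 2 · 179.
g is a primitive root iff g^(358/q) ≢ 1 (mod 359) for each prime q ∈ {2, 179}.
g = 2: 2^179 ≡ 1 — hits 1, so not a primitive root.
g = 3: 3^179 ≡ 1 — hits 1, so not a primitive root.
g = 4: 4^179 ≡ 1 — hits 1, so not a primitive root.
g = 5: 5^179 ≡ 1 — hits 1, so not a primitive root.
g = 6: 6^179 ≡ 1 — hits 1, so not a primitive root.
g = 7: 7^179 ≡ 358; 7^2 ≡ 49 — none is 1, so 7 is a primitive root.
Hence the least primitive root of 359 is 7.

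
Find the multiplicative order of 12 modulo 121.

11

By Lagrange's theorem, ord_121(12) divides φ(121) = φ(11^2) = 11·(11−1) = 110 = 2 · 5 · 11.
Divisors of 110: 1, 2, 5, 10, 11, 22, 55, 110.
Check 12^d mod 121 for each divisor in increasing order:
12^1 ≡ 12 (mod 121)
12^2 ≡ 23 (mod 121)
12^5 ≡ 56 (mod 121)
12^10 ≡ 111 (mod 121)
12^11 ≡ 1 (mod 121) ✓
So ord_121(12) = 11.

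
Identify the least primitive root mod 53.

2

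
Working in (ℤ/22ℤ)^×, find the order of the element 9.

5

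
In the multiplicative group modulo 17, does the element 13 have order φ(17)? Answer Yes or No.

No

φ(17) = 17 − 1 = 16 = 2^4.
An element g generates (Z/17Z)^× iff g^(16/q) ≢ 1 (mod 17) for each prime q ∈ {2}.
13^8 ≡ 1 (mod 17)  [q = 2: ≡ 1 ✗]
The check at q = 2 fails, so 13 generates a proper subgroup.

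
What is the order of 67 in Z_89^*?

Since 67 ∈ (Z/89Z)^×, its order divides φ(89) = 89 − 1 = 88 = 2^3 · 11.
Divisors of 88: 1, 2, 4, 8, 11, 22, 44, 88.
Evaluate successive powers at the divisors of 88:
67^1 ≡ 67 (mod 89)
67^2 ≡ 39 (mod 89)
67^4 ≡ 8 (mod 89)
67^8 ≡ 64 (mod 89)
67^11 ≡ 1 (mod 89) ✓
The smallest such exponent is 11, so the order of 67 is 11.

11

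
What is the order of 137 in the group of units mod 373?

Since 137 ∈ (Z/373Z)^×, its order divides φ(373) = 373 − 1 = 372 = 2^2 · 3 · 31.
Divisors of 372: 1, 2, 3, 4, 6, 12, 31, 62, 93, 124, 186, 372.
Evaluate successive powers at the divisors of 372:
137^1 ≡ 137
137^2 ≡ 119
137^3 ≡ 264
137^4 ≡ 360
137^6 ≡ 318
137^12 ≡ 41
137^31 ≡ 372
137^62 ≡ 1
So ord_373(137) = 62.

62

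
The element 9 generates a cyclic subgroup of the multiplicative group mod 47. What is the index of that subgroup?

ord(9) | φ(47) = 47 − 1 = 46 = 2 · 23.
Divisors of 46: 1, 2, 23, 46.
Test each divisor d:
9^1 ≡ 9 (mod 47)
9^2 ≡ 34 (mod 47)
9^23 ≡ 1 (mod 47) ✓
So ord_47(9) = 23, hence |⟨9⟩| = 23.
[(Z/47Z)^× : ⟨9⟩] = 46/23 = 2.

2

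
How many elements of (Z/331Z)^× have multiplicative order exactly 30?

φ(331) = 331 − 1 = 330 = 2 · 3 · 5 · 11.
(Z/331Z)^× is cyclic (|G| = 330); a cyclic group of order m has exactly φ(d) elements of each order d | m, and none otherwise.
30 = 2 · 3 · 5 divides 330, and φ(30) = 8.

8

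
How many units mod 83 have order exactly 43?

0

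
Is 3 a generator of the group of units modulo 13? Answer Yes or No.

φ(13) = 13 − 1 = 12 = 2^2 · 3.
An element g generates (Z/13Z)^× iff g^(12/q) ≢ 1 (mod 13) for each prime q ∈ {2, 3}.
3^6 ≡ 1 (mod 13)  [q = 2: ≡ 1 ✗]
3^4 ≡ 3 (mod 13)  [q = 3: ≢ 1 ✓]
3^6 ≡ 1 shows ord(3) | 6, strictly less than φ(13); not a primitive root.

No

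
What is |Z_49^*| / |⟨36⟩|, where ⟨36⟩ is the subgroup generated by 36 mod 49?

By Lagrange's theorem, ord_49(36) divides φ(49) = φ(7^2) = 7·(7−1) = 42 = 2 · 3 · 7.
Divisors of 42: 1, 2, 3, 6, 7, 14, 21, 42.
Test each divisor d:
36^1 ≡ 36 (mod 49)
36^2 ≡ 22 (mod 49)
36^3 ≡ 8 (mod 49)
36^6 ≡ 15 (mod 49)
36^7 ≡ 1 (mod 49) ✓
So ord_49(36) = 7, hence |⟨36⟩| = 7.
[(Z/49Z)^× : ⟨36⟩] = 42/7 = 6.

6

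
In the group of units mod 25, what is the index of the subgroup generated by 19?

The order of 19 must divide φ(25) = φ(5^2) = 5·(5−1) = 20 = 2^2 · 5.
Divisors of 20: 1, 2, 4, 5, 10, 20.
Check 19^d mod 25 for each divisor in increasing order:
19^1 ≡ 19 (mod 25)
19^2 ≡ 11 (mod 25)
19^4 ≡ 21 (mod 25)
19^5 ≡ 24 (mod 25)
19^10 ≡ 1 (mod 25) ✓
So ord_25(19) = 10, hence |⟨19⟩| = 10.
[(Z/25Z)^× : ⟨19⟩] = 20/10 = 2.

2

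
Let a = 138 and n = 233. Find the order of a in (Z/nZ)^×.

232

ord(138) | φ(233) = 233 − 1 = 232 = 2^3 · 29.
Divisors of 232: 1, 2, 4, 8, 29, 58, 116, 232.
Check 138^d mod 233 for each divisor in increasing order:
138^1 ≡ 138 (mod 233)
138^2 ≡ 171 (mod 233)
138^4 ≡ 116 (mod 233)
138^8 ≡ 175 (mod 233)
138^29 ≡ 221 (mod 233)
138^58 ≡ 144 (mod 233)
138^116 ≡ 232 (mod 233)
138^232 ≡ 1 (mod 233) ✓
So ord_233(138) = 232.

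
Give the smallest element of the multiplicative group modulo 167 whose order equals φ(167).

φ(167) = 167 − 1 = 166 = 2 · 83.
g is a primitive root iff g^(166/q) ≢ 1 (mod 167) for each prime q ∈ {2, 83}.
g = 2: 2^83 ≡ 1 — hits 1, so not a primitive root.
g = 3: 3^83 ≡ 1 — hits 1, so not a primitive root.
g = 4: 4^83 ≡ 1 — hits 1, so not a primitive root.
g = 5: 5^83 ≡ 166; 5^2 ≡ 25 — none is 1, so 5 is a primitive root.
The smallest primitive root modulo 167 is 5.

5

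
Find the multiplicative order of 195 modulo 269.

Since 195 ∈ (Z/269Z)^×, its order divides φ(269) = 269 − 1 = 268 = 2^2 · 67.
Divisors of 268: 1, 2, 4, 67, 134, 268.
Check 195^d mod 269 for each divisor in increasing order:
195^1 ≡ 195
195^2 ≡ 96
195^4 ≡ 70
195^67 ≡ 82
195^134 ≡ 268
195^268 ≡ 1
The smallest such exponent is 268, so the order of 195 is 268.

268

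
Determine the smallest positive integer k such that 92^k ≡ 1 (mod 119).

16

The order of 92 must divide φ(119) = φ(7·17) = (7−1)·(17−1) = 6·16 = 96 = 2^5 · 3.
Divisors of 96: 1, 2, 3, 4, 6, 8, 12, 16, 24, 32, 48, 96.
Test each divisor d:
92^1 ≡ 92
92^2 ≡ 15
92^3 ≡ 71
92^4 ≡ 106
92^6 ≡ 43
92^8 ≡ 50
92^12 ≡ 64
92^16 ≡ 1
So ord_119(92) = 16.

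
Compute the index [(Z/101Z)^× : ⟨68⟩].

4

The order of 68 must divide φ(101) = 101 − 1 = 100 = 2^2 · 5^2.
Divisors of 100: 1, 2, 4, 5, 10, 20, 25, 50, 100.
Test each divisor d:
68^1 ≡ 68
68^2 ≡ 79
68^4 ≡ 80
68^5 ≡ 87
68^10 ≡ 95
68^20 ≡ 36
68^25 ≡ 1
The order of 68 is 25, so the subgroup it generates has 25 elements.
[(Z/101Z)^× : ⟨68⟩] = 100/25 = 4.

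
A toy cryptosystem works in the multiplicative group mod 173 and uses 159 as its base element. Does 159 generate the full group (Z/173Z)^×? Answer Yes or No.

No

φ(173) = 173 − 1 = 172 = 2^2 · 43.
An element g generates (Z/173Z)^× iff g^(172/q) ≢ 1 (mod 173) for each prime q ∈ {2, 43}.
159^86 ≡ 1 (mod 173)  [q = 2: ≡ 1 ✗]
159^4 ≡ 10 (mod 173)  [q = 43: ≢ 1 ✓]
The check at q = 2 fails, so 159 generates a proper subgroup.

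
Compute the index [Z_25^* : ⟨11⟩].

ord(11) | φ(25) = φ(5^2) = 5·(5−1) = 20 = 2^2 · 5.
Divisors of 20: 1, 2, 4, 5, 10, 20.
Test each divisor d:
11^1 ≡ 11
11^2 ≡ 21
11^4 ≡ 16
11^5 ≡ 1
The order of 11 is 5, so the subgroup it generates has 5 elements.
The index is φ(25) / ord(11) = 20 / 5 = 4.

4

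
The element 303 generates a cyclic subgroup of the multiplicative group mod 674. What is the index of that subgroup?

1

The order of 303 must divide φ(674) = φ(2)·φ(337) = 1·336 = 336 = 2^4 · 3 · 7.
Divisors of 336: 1, 2, 3, 4, 6, 7, 8, 12, 14, 16, 21, 24, 28, 42, 48, 56, 84, 112, 168, 336.
Evaluate successive powers at the divisors of 336:
303^1 ≡ 303 (mod 674)
303^2 ≡ 145 (mod 674)
303^3 ≡ 125 (mod 674)
303^4 ≡ 131 (mod 674)
303^6 ≡ 123 (mod 674)
303^7 ≡ 199 (mod 674)
303^8 ≡ 311 (mod 674)
303^12 ≡ 301 (mod 674)
303^14 ≡ 509 (mod 674)
303^16 ≡ 339 (mod 674)
303^21 ≡ 191 (mod 674)
303^24 ≡ 285 (mod 674)
303^28 ≡ 265 (mod 674)
303^42 ≡ 85 (mod 674)
303^48 ≡ 345 (mod 674)
303^56 ≡ 129 (mod 674)
303^84 ≡ 485 (mod 674)
303^112 ≡ 465 (mod 674)
303^168 ≡ 673 (mod 674)
303^336 ≡ 1 (mod 674) ✓
So ord_674(303) = 336, hence |⟨303⟩| = 336.
Index = |(Z/674Z)^×| / |⟨303⟩| = 336 / 336 = 1.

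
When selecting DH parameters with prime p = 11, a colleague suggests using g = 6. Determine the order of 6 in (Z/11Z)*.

10

The order of 6 must divide φ(11) = 11 − 1 = 10 = 2 · 5.
Divisors of 10: 1, 2, 5, 10.
Test each divisor d:
6^1 ≡ 6 (mod 11)
6^2 ≡ 3 (mod 11)
6^5 ≡ 10 (mod 11)
6^10 ≡ 1 (mod 11) ✓
The smallest such exponent is 10, so the order of 6 is 10.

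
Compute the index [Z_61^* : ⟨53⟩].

By Lagrange's theorem, ord_61(53) divides φ(61) = 61 − 1 = 60 = 2^2 · 3 · 5.
Divisors of 60: 1, 2, 3, 4, 5, 6, 10, 12, 15, 20, 30, 60.
Compute 53^d (mod 61) for the divisors d until we hit 1:
53^1 ≡ 53
53^2 ≡ 3
53^3 ≡ 37
53^4 ≡ 9
53^5 ≡ 50
53^6 ≡ 27
53^10 ≡ 60
53^12 ≡ 58
53^15 ≡ 11
53^20 ≡ 1
So ord_61(53) = 20, hence |⟨53⟩| = 20.
The index is φ(61) / ord(53) = 60 / 20 = 3.

3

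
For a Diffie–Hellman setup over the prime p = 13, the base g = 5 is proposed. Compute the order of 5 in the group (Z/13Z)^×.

Since 5 ∈ (Z/13Z)^×, its order divides φ(13) = 13 − 1 = 12 = 2^2 · 3.
Divisors of 12: 1, 2, 3, 4, 6, 12.
Evaluate successive powers at the divisors of 12:
5^1 ≡ 5
5^2 ≡ 12
5^3 ≡ 8
5^4 ≡ 1
Therefore the multiplicative order of 5 modulo 13 is 4.

4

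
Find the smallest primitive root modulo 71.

7

φ(71) = 71 − 1 = 70 = 2 · 5 · 7.
g is a primitive root iff g^(70/q) ≢ 1 (mod 71) for each prime q ∈ {2, 5, 7}.
g = 2: 2^35 ≡ 1 — hits 1, so not a primitive root.
g = 3: 3^35 ≡ 1 — hits 1, so not a primitive root.
g = 4: 4^35 ≡ 1 — hits 1, so not a primitive root.
g = 5: 5^35 ≡ 1 — hits 1, so not a primitive root.
g = 6: 6^35 ≡ 1 — hits 1, so not a primitive root.
g = 7: 7^35 ≡ 70; 7^14 ≡ 54; 7^10 ≡ 45 — none is 1, so 7 is a primitive root.
The smallest primitive root modulo 71 is 7.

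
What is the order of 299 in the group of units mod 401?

40

ord(299) | φ(401) = 401 − 1 = 400 = 2^4 · 5^2.
Divisors of 400: 1, 2, 4, 5, 8, 10, 16, 20, 25, 40, 50, 80, 100, 200, 400.
Check 299^d mod 401 for each divisor in increasing order:
299^1 ≡ 299 (mod 401)
299^2 ≡ 379 (mod 401)
299^4 ≡ 83 (mod 401)
299^5 ≡ 356 (mod 401)
299^8 ≡ 72 (mod 401)
299^10 ≡ 20 (mod 401)
299^16 ≡ 372 (mod 401)
299^20 ≡ 400 (mod 401)
299^25 ≡ 45 (mod 401)
299^40 ≡ 1 (mod 401) ✓
The smallest such exponent is 40, so the order of 299 is 40.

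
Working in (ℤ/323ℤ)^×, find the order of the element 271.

18

The order of 271 must divide φ(323) = φ(17·19) = (17−1)·(19−1) = 16·18 = 288 = 2^5 · 3^2.
Divisors of 288: 1, 2, 3, 4, 6, 8, 9, 12, 16, 18, 24, 32, 36, 48, 72, 96, 144, 288.
Evaluate successive powers at the divisors of 288:
271^1 ≡ 271 (mod 323)
271^2 ≡ 120 (mod 323)
271^3 ≡ 220 (mod 323)
271^4 ≡ 188 (mod 323)
271^6 ≡ 273 (mod 323)
271^8 ≡ 137 (mod 323)
271^9 ≡ 305 (mod 323)
271^12 ≡ 239 (mod 323)
271^16 ≡ 35 (mod 323)
271^18 ≡ 1 (mod 323) ✓
The smallest such exponent is 18, so the order of 271 is 18.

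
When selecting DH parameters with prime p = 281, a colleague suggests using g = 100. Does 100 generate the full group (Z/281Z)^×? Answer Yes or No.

φ(281) = 281 − 1 = 280 = 2^3 · 5 · 7.
Test 100^(280/q) mod 281 for each prime factor q of 280:
100^140 ≡ 1 (mod 281)  [q = 2: ≡ 1 ✗]
100^56 ≡ 1 (mod 281)  [q = 5: ≡ 1 ✗]
100^40 ≡ 109 (mod 281)  [q = 7: ≢ 1 ✓]
The check at q = 2 fails, so 100 generates a proper subgroup.

No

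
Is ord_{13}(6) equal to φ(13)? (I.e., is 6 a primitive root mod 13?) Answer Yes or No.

Yes

φ(13) = 13 − 1 = 12 = 2^2 · 3.
6 is a primitive root mod 13 iff 6^(φ(13)/q) ≢ 1 for every prime q | φ(13), i.e. q ∈ {2, 3}.
6^6 ≡ 12 (mod 13)  [q = 2: ≢ 1 ✓]
6^4 ≡ 9 (mod 13)  [q = 3: ≢ 1 ✓]
All checks pass, so 6 has order 12 and is a primitive root modulo 13.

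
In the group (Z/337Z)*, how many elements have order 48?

φ(337) = 337 − 1 = 336 = 2^4 · 3 · 7.
Since (Z/337Z)^× is cyclic of order 336, the number of elements of order d is φ(d) when d | 336 and 0 otherwise.
48 = 2^4 · 3 divides 336, and φ(48) = 16.

16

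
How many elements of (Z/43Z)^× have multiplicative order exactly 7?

φ(43) = 43 − 1 = 42 = 2 · 3 · 7.
In a cyclic group of order 42, there are φ(d) elements of order d for each divisor d of 42, and zero for non-divisors.
7 | 42, and φ(7) = 7 − 1 = 6.

6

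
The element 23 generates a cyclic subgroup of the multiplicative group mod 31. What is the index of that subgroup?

3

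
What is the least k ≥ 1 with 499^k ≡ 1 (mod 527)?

240

ord(499) | φ(527) = φ(17·31) = (17−1)·(31−1) = 16·30 = 480 = 2^5 · 3 · 5.
Divisors of 480: 1, 2, 3, 4, 5, 6, 8, 10, 12, 15, 16, 20, 24, 30, 32, 40, 48, 60, 80, 96, 120, 160, 240, 480.
Evaluate successive powers at the divisors of 480:
499^1 ≡ 499 (mod 527)
499^2 ≡ 257 (mod 527)
499^3 ≡ 182 (mod 527)
499^4 ≡ 174 (mod 527)
499^5 ≡ 398 (mod 527)
499^6 ≡ 450 (mod 527)
499^8 ≡ 237 (mod 527)
499^10 ≡ 304 (mod 527)
499^12 ≡ 132 (mod 527)
499^15 ≡ 309 (mod 527)
499^16 ≡ 307 (mod 527)
499^20 ≡ 191 (mod 527)
499^24 ≡ 33 (mod 527)
499^30 ≡ 94 (mod 527)
499^32 ≡ 443 (mod 527)
499^40 ≡ 118 (mod 527)
499^48 ≡ 35 (mod 527)
499^60 ≡ 404 (mod 527)
499^80 ≡ 222 (mod 527)
499^96 ≡ 171 (mod 527)
499^120 ≡ 373 (mod 527)
499^160 ≡ 273 (mod 527)
499^240 ≡ 1 (mod 527) ✓
Hence ord(499) = 240.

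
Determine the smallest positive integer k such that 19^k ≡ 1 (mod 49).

Since 19 ∈ (Z/49Z)^×, its order divides φ(49) = φ(7^2) = 7·(7−1) = 42 = 2 · 3 · 7.
Divisors of 42: 1, 2, 3, 6, 7, 14, 21, 42.
Check 19^d mod 49 for each divisor in increasing order:
19^1 ≡ 19 (mod 49)
19^2 ≡ 18 (mod 49)
19^3 ≡ 48 (mod 49)
19^6 ≡ 1 (mod 49) ✓
Therefore the multiplicative order of 19 modulo 49 is 6.

6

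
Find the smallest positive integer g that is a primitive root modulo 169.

2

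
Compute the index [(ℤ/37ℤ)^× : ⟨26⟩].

12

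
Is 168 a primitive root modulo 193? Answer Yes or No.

φ(193) = 193 − 1 = 192 = 2^6 · 3.
Test 168^(192/q) mod 193 for each prime factor q of 192:
168^96 ≡ 1 (mod 193)  [q = 2: ≡ 1 ✗]
168^64 ≡ 108 (mod 193)  [q = 3: ≢ 1 ✓]
Since 168^96 ≡ 1, the order of 168 divides 96 < 192, so 168 is not a primitive root.

No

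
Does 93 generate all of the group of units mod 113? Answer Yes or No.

Yes

φ(113) = 113 − 1 = 112 = 2^4 · 7.
93 is a primitive root mod 113 iff 93^(φ(113)/q) ≢ 1 for every prime q | φ(113), i.e. q ∈ {2, 7}.
93^56 ≡ 112 (mod 113)  [q = 2: ≢ 1 ✓]
93^16 ≡ 28 (mod 113)  [q = 7: ≢ 1 ✓]
None equal 1, so ord_113(93) = 112: 93 is a primitive root.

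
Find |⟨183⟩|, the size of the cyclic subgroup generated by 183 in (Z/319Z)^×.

70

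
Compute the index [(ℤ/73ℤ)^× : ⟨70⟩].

By Lagrange's theorem, ord_73(70) divides φ(73) = 73 − 1 = 72 = 2^3 · 3^2.
Divisors of 72: 1, 2, 3, 4, 6, 8, 9, 12, 18, 24, 36, 72.
Evaluate successive powers at the divisors of 72:
70^1 ≡ 70
70^2 ≡ 9
70^3 ≡ 46
70^4 ≡ 8
70^6 ≡ 72
70^8 ≡ 64
70^9 ≡ 27
70^12 ≡ 1
Thus |⟨70⟩| = ord(70) = 12.
The index is φ(73) / ord(70) = 72 / 12 = 6.

6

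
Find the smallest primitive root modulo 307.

φ(307) = 307 − 1 = 306 = 2 · 3^2 · 17.
Test candidates g = 2, 3, … against the prime factors q ∈ {2, 3, 17} of φ(307): g is a generator iff g^(306/q) ≢ 1 for every such q.
g = 2: 2^153 ≡ 306; 2^102 ≡ 1 — hits 1, so not a primitive root.
g = 3: 3^153 ≡ 306; 3^102 ≡ 1 — hits 1, so not a primitive root.
g = 4: 4^153 ≡ 1 — hits 1, so not a primitive root.
g = 5: 5^153 ≡ 306; 5^102 ≡ 289; 5^18 ≡ 81 — none is 1, so 5 is a primitive root.
Hence the least primitive root of 307 is 5.

5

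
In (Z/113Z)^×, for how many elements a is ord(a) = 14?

φ(113) = 113 − 1 = 112 = 2^4 · 7.
Since (Z/113Z)^× is cyclic of order 112, the number of elements of order d is φ(d) when d | 112 and 0 otherwise.
14 = 2 · 7 divides 112, and φ(14) = 6.

6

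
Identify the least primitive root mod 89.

3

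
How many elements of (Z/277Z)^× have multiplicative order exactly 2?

1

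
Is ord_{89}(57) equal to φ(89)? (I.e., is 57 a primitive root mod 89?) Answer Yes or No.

φ(89) = 89 − 1 = 88 = 2^3 · 11.
Test 57^(88/q) mod 89 for each prime factor q of 88:
57^44 ≡ 1 (mod 89)  [q = 2: ≡ 1 ✗]
57^8 ≡ 39 (mod 89)  [q = 11: ≢ 1 ✓]
57^44 ≡ 1 shows ord(57) | 44, strictly less than φ(89); not a primitive root.

No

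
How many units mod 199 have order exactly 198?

φ(199) = 199 − 1 = 198 = 2 · 3^2 · 11.
Since (Z/199Z)^× is cyclic of order 198, the number of elements of order d is φ(d) when d | 198 and 0 otherwise.
198 = 2 · 3^2 · 11 divides 198, and φ(198) = 60.

60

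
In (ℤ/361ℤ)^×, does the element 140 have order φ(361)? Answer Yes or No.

φ(361) = φ(19^2) = 19·(19−1) = 342 = 2 · 3^2 · 19.
140 is a primitive root mod 361 iff 140^(φ(361)/q) ≢ 1 for every prime q | φ(361), i.e. q ∈ {2, 3, 19}.
140^171 ≡ 1 (mod 361)  [q = 2: ≡ 1 ✗]
140^114 ≡ 1 (mod 361)  [q = 3: ≡ 1 ✗]
140^18 ≡ 229 (mod 361)  [q = 19: ≢ 1 ✓]
The check at q = 2 fails, so 140 generates a proper subgroup.

No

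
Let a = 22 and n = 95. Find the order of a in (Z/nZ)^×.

36

The order of 22 must divide φ(95) = φ(5·19) = (5−1)·(19−1) = 4·18 = 72 = 2^3 · 3^2.
Divisors of 72: 1, 2, 3, 4, 6, 8, 9, 12, 18, 24, 36, 72.
Test each divisor d:
22^1 ≡ 22
22^2 ≡ 9
22^3 ≡ 8
22^4 ≡ 81
22^6 ≡ 64
22^8 ≡ 6
22^9 ≡ 37
22^12 ≡ 11
22^18 ≡ 39
22^24 ≡ 26
22^36 ≡ 1
Hence ord(22) = 36.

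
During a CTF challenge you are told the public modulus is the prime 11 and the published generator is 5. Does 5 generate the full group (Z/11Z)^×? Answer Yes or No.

No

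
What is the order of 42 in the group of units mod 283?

47

The order of 42 must divide φ(283) = 283 − 1 = 282 = 2 · 3 · 47.
Divisors of 282: 1, 2, 3, 6, 47, 94, 141, 282.
Test each divisor d:
42^1 ≡ 42
42^2 ≡ 66
42^3 ≡ 225
42^6 ≡ 251
42^47 ≡ 1
The smallest such exponent is 47, so the order of 42 is 47.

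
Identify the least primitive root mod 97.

5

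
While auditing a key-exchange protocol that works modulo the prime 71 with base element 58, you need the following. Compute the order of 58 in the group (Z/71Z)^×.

The order of 58 must divide φ(71) = 71 − 1 = 70 = 2 · 5 · 7.
Divisors of 70: 1, 2, 5, 7, 10, 14, 35, 70.
Compute 58^d (mod 71) for the divisors d until we hit 1:
58^1 ≡ 58
58^2 ≡ 27
58^5 ≡ 37
58^7 ≡ 5
58^10 ≡ 20
58^14 ≡ 25
58^35 ≡ 1
So ord_71(58) = 35.

35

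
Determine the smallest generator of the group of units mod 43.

φ(43) = 43 − 1 = 42 = 2 · 3 · 7.
Test candidates g = 2, 3, … against the prime factors q ∈ {2, 3, 7} of φ(43): g is a generator iff g^(42/q) ≢ 1 for every such q.
g = 2: 2^21 ≡ 42; 2^14 ≡ 1 — hits 1, so not a primitive root.
g = 3: 3^21 ≡ 42; 3^14 ≡ 36; 3^6 ≡ 41 — none is 1, so 3 is a primitive root.
The smallest primitive root modulo 43 is 3.

3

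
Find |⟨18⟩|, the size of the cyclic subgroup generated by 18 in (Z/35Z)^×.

12

ord(18) | φ(35) = φ(5·7) = (5−1)·(7−1) = 4·6 = 24 = 2^3 · 3.
Divisors of 24: 1, 2, 3, 4, 6, 8, 12, 24.
Check 18^d mod 35 for each divisor in increasing order:
18^1 ≡ 18 (mod 35)
18^2 ≡ 9 (mod 35)
18^3 ≡ 22 (mod 35)
18^4 ≡ 11 (mod 35)
18^6 ≡ 29 (mod 35)
18^8 ≡ 16 (mod 35)
18^12 ≡ 1 (mod 35) ✓
So ord_35(18) = 12.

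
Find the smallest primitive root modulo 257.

3

φ(257) = 257 − 1 = 256 = 2^8.
g is a primitive root iff g^(256/q) ≢ 1 (mod 257) for each prime q ∈ {2}.
g = 2: 2^128 ≡ 1 — hits 1, so not a primitive root.
g = 3: 3^128 ≡ 256 — none is 1, so 3 is a primitive root.
So 3 is the smallest generator of (Z/257Z)^×.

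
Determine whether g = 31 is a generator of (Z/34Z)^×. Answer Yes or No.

φ(34) = φ(2)·φ(17) = 1·16 = 16 = 2^4.
An element g generates (Z/34Z)^× iff g^(16/q) ≢ 1 (mod 34) for each prime q ∈ {2}.
31^8 ≡ 33 (mod 34)  [q = 2: ≢ 1 ✓]
All checks pass, so 31 has order 16 and is a primitive root modulo 34.

Yes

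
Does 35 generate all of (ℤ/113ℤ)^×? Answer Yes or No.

φ(113) = 113 − 1 = 112 = 2^4 · 7.
An element g generates (Z/113Z)^× iff g^(112/q) ≢ 1 (mod 113) for each prime q ∈ {2, 7}.
35^56 ≡ 112 (mod 113)  [q = 2: ≢ 1 ✓]
35^16 ≡ 1 (mod 113)  [q = 7: ≡ 1 ✗]
The check at q = 7 fails, so 35 generates a proper subgroup.

No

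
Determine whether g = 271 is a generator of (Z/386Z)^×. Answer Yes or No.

Yes

φ(386) = φ(2)·φ(193) = 1·192 = 192 = 2^6 · 3.
It suffices to check that the order of 271 is not a proper divisor of 192: compute 271^(192/q) for q ∈ {2, 3}.
271^96 ≡ 385 (mod 386)  [q = 2: ≢ 1 ✓]
271^64 ≡ 277 (mod 386)  [q = 3: ≢ 1 ✓]
All checks pass, so 271 has order 192 and is a primitive root modulo 386.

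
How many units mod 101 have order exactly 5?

4

φ(101) = 101 − 1 = 100 = 2^2 · 5^2.
Since (Z/101Z)^× is cyclic of order 100, the number of elements of order d is φ(d) when d | 100 and 0 otherwise.
5 | 100, and φ(5) = 5 − 1 = 4.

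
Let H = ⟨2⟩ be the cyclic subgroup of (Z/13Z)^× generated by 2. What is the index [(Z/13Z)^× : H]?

1

The order of 2 must divide φ(13) = 13 − 1 = 12 = 2^2 · 3.
Divisors of 12: 1, 2, 3, 4, 6, 12.
Check 2^d mod 13 for each divisor in increasing order:
2^1 ≡ 2 (mod 13)
2^2 ≡ 4 (mod 13)
2^3 ≡ 8 (mod 13)
2^4 ≡ 3 (mod 13)
2^6 ≡ 12 (mod 13)
2^12 ≡ 1 (mod 13) ✓
The order of 2 is 12, so the subgroup it generates has 12 elements.
The index is φ(13) / ord(2) = 12 / 12 = 1.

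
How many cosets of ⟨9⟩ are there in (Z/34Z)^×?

2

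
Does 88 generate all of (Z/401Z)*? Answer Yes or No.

φ(401) = 401 − 1 = 400 = 2^4 · 5^2.
An element g generates (Z/401Z)^× iff g^(400/q) ≢ 1 (mod 401) for each prime q ∈ {2, 5}.
88^200 ≡ 1 (mod 401)  [q = 2: ≡ 1 ✗]
88^80 ≡ 372 (mod 401)  [q = 5: ≢ 1 ✓]
88^200 ≡ 1 shows ord(88) | 200, strictly less than φ(401); not a primitive root.

No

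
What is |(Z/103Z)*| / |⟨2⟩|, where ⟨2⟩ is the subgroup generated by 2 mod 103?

2

ord(2) | φ(103) = 103 − 1 = 102 = 2 · 3 · 17.
Divisors of 102: 1, 2, 3, 6, 17, 34, 51, 102.
Check 2^d mod 103 for each divisor in increasing order:
2^1 ≡ 2 (mod 103)
2^2 ≡ 4 (mod 103)
2^3 ≡ 8 (mod 103)
2^6 ≡ 64 (mod 103)
2^17 ≡ 56 (mod 103)
2^34 ≡ 46 (mod 103)
2^51 ≡ 1 (mod 103) ✓
Thus |⟨2⟩| = ord(2) = 51.
[(Z/103Z)^× : ⟨2⟩] = 102/51 = 2.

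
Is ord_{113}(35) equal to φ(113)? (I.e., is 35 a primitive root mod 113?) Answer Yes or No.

No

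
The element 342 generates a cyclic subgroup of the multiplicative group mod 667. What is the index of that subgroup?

The order of 342 must divide φ(667) = φ(23·29) = (23−1)·(29−1) = 22·28 = 616 = 2^3 · 7 · 11.
Divisors of 616: 1, 2, 4, 7, 8, 11, 14, 22, 28, 44, 56, 77, 88, 154, 308, 616.
Test each divisor d:
342^1 ≡ 342 (mod 667)
342^2 ≡ 239 (mod 667)
342^4 ≡ 426 (mod 667)
342^7 ≡ 320 (mod 667)
342^8 ≡ 52 (mod 667)
342^11 ≡ 252 (mod 667)
342^14 ≡ 349 (mod 667)
342^22 ≡ 139 (mod 667)
342^28 ≡ 407 (mod 667)
342^44 ≡ 645 (mod 667)
342^56 ≡ 233 (mod 667)
342^77 ≡ 436 (mod 667)
342^88 ≡ 484 (mod 667)
342^154 ≡ 1 (mod 667) ✓
Thus |⟨342⟩| = ord(342) = 154.
[(Z/667Z)^× : ⟨342⟩] = 616/154 = 4.

4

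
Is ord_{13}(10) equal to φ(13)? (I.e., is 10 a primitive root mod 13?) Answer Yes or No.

No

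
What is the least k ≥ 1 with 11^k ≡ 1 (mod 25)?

By Lagrange's theorem, ord_25(11) divides φ(25) = φ(5^2) = 5·(5−1) = 20 = 2^2 · 5.
Divisors of 20: 1, 2, 4, 5, 10, 20.
Compute 11^d (mod 25) for the divisors d until we hit 1:
11^1 ≡ 11
11^2 ≡ 21
11^4 ≡ 16
11^5 ≡ 1
Therefore the multiplicative order of 11 modulo 25 is 5.

5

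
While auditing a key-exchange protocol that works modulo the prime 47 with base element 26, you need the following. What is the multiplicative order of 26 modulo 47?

46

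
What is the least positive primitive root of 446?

φ(446) = φ(2)·φ(223) = 1·222 = 222 = 2 · 3 · 37.
g is a primitive root iff g^(222/q) ≢ 1 (mod 446) for each prime q ∈ {2, 3, 37}.
g = 2: gcd(2, 446) = 2 > 1, not a unit — skip.
g = 3: 3^111 ≡ 445; 3^74 ≡ 183; 3^6 ≡ 283 — none is 1, so 3 is a primitive root.
So 3 is the smallest generator of (Z/446Z)^×.

3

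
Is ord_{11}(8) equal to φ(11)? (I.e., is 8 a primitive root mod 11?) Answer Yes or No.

φ(11) = 11 − 1 = 10 = 2 · 5.
It suffices to check that the order of 8 is not a proper divisor of 10: compute 8^(10/q) for q ∈ {2, 5}.
8^5 ≡ 10 (mod 11)  [q = 2: ≢ 1 ✓]
8^2 ≡ 9 (mod 11)  [q = 5: ≢ 1 ✓]
Every test exponent gives a nontrivial residue, hence 8 generates the full group.

Yes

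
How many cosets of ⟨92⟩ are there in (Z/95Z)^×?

The order of 92 must divide φ(95) = φ(5·19) = (5−1)·(19−1) = 4·18 = 72 = 2^3 · 3^2.
Divisors of 72: 1, 2, 3, 4, 6, 8, 9, 12, 18, 24, 36, 72.
Check 92^d mod 95 for each divisor in increasing order:
92^1 ≡ 92
92^2 ≡ 9
92^3 ≡ 68
92^4 ≡ 81
92^6 ≡ 64
92^8 ≡ 6
92^9 ≡ 77
92^12 ≡ 11
92^18 ≡ 39
92^24 ≡ 26
92^36 ≡ 1
The order of 92 is 36, so the subgroup it generates has 36 elements.
Index = |(Z/95Z)^×| / |⟨92⟩| = 72 / 36 = 2.

2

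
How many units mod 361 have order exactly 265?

0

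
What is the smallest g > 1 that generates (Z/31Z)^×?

3

φ(31) = 31 − 1 = 30 = 2 · 3 · 5.
g is a primitive root iff g^(30/q) ≢ 1 (mod 31) for each prime q ∈ {2, 3, 5}.
g = 2: 2^15 ≡ 1 — hits 1, so not a primitive root.
g = 3: 3^15 ≡ 30; 3^10 ≡ 25; 3^6 ≡ 16 — none is 1, so 3 is a primitive root.
The smallest primitive root modulo 31 is 3.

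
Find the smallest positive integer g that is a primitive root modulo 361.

φ(361) = φ(19^2) = 19·(19−1) = 342 = 2 · 3^2 · 19.
g is a primitive root iff g^(342/q) ≢ 1 (mod 361) for each prime q ∈ {2, 3, 19}.
g = 2: 2^171 ≡ 360; 2^114 ≡ 292; 2^18 ≡ 58 — none is 1, so 2 is a primitive root.
Hence the least primitive root of 361 is 2.

2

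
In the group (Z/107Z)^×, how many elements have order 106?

φ(107) = 107 − 1 = 106 = 2 · 53.
(Z/107Z)^× is cyclic (|G| = 106); a cyclic group of order m has exactly φ(d) elements of each order d | m, and none otherwise.
106 = 2 · 53 divides 106, and φ(106) = 52.

52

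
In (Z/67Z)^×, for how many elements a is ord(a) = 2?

φ(67) = 67 − 1 = 66 = 2 · 3 · 11.
Since (Z/67Z)^× is cyclic of order 66, the number of elements of order d is φ(d) when d | 66 and 0 otherwise.
2 | 66, and φ(2) = 2 − 1 = 1.

1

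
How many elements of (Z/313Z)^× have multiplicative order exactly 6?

2

φ(313) = 313 − 1 = 312 = 2^3 · 3 · 13.
(Z/313Z)^× is cyclic (|G| = 312); a cyclic group of order m has exactly φ(d) elements of each order d | m, and none otherwise.
6 = 2 · 3 divides 312, and φ(6) = 2.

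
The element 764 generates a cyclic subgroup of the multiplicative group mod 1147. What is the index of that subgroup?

By Lagrange's theorem, ord_1147(764) divides φ(1147) = φ(31·37) = (31−1)·(37−1) = 30·36 = 1080 = 2^3 · 3^3 · 5.
Divisors of 1080: 1, 2, 3, 4, 5, 6, 8, 9, 10, 12, 15, 18, 20, 24, 27, 30, 36, 40, 45, 54, 60, 72, 90, 108, 120, 135, 180, 216, 270, 360, 540, 1080.
Compute 764^d (mod 1147) for the divisors d until we hit 1:
764^1 ≡ 764 (mod 1147)
764^2 ≡ 1020 (mod 1147)
764^3 ≡ 467 (mod 1147)
764^4 ≡ 71 (mod 1147)
764^5 ≡ 335 (mod 1147)
764^6 ≡ 159 (mod 1147)
764^8 ≡ 453 (mod 1147)
764^9 ≡ 845 (mod 1147)
764^10 ≡ 966 (mod 1147)
764^12 ≡ 47 (mod 1147)
764^15 ≡ 156 (mod 1147)
764^18 ≡ 591 (mod 1147)
764^20 ≡ 645 (mod 1147)
764^24 ≡ 1062 (mod 1147)
764^27 ≡ 450 (mod 1147)
764^30 ≡ 249 (mod 1147)
764^36 ≡ 593 (mod 1147)
764^40 ≡ 811 (mod 1147)
764^45 ≡ 993 (mod 1147)
764^54 ≡ 628 (mod 1147)
764^60 ≡ 63 (mod 1147)
764^72 ≡ 667 (mod 1147)
764^90 ≡ 776 (mod 1147)
764^108 ≡ 963 (mod 1147)
764^120 ≡ 528 (mod 1147)
764^135 ≡ 931 (mod 1147)
764^180 ≡ 1 (mod 1147) ✓
Thus |⟨764⟩| = ord(764) = 180.
Index = |(Z/1147Z)^×| / |⟨764⟩| = 1080 / 180 = 6.

6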